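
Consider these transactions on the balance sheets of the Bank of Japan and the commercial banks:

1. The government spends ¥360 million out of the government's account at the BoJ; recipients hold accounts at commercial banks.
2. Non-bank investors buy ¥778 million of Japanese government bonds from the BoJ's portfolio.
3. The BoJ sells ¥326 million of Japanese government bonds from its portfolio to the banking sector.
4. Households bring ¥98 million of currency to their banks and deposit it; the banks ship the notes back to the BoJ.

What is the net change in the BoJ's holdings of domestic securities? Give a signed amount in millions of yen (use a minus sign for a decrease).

-¥1104 million

Government spending ¥360 million: the BoJ's securities portfolio is untouched → 0.
Asset sale (to non-banks) ¥778 million: securities removed from the BoJ's portfolio → −¥778M.
OMO sale (to banks) ¥326 million: securities removed from the BoJ's portfolio → −¥326M.
Currency deposit ¥98 million: the BoJ's securities portfolio is untouched → 0.
Net: 0 − 778 − 326 + 0 = -¥1104 million.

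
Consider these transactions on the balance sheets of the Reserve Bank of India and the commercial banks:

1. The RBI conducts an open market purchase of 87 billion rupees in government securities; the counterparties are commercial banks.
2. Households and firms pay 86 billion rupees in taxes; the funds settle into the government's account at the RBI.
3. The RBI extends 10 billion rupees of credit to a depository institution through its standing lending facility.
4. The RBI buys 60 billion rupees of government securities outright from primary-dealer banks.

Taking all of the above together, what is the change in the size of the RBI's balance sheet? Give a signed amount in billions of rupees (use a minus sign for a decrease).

OMO purchase (from banks) 87 billion rupees: an RBI asset is acquired → +87B.
Government account inflow 86 billion rupees: only the composition of liabilities changes → 0.
Discount-window loan 10 billion rupees: an RBI asset is acquired → +10B.
OMO purchase (from banks) 60 billion rupees: an RBI asset is acquired → +60B.
Net: 87 + 0 + 10 + 60 = +157 billion.

+157 billion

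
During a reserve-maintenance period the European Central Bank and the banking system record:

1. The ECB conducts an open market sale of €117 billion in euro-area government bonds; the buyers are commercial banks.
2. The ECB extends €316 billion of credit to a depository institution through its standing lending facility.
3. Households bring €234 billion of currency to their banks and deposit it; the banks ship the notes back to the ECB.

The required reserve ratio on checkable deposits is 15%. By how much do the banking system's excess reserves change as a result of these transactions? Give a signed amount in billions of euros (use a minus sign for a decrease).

OMO sale (to banks) €117 billion: reserves −€117B, deposits 0.
Discount-window loan €316 billion: reserves +€316B, deposits 0.
Currency deposit €234 billion: reserves +€234B, deposits +€234B.
Totals: Δreserves = +€433B, Δdeposits = +€234B.
Δrequired reserves = 15% × +€234B = +€35.1B.
Δexcess reserves = Δreserves − Δrequired = +€433B − (+€35.1B) = +€397.9 billion.

+€397.9 billion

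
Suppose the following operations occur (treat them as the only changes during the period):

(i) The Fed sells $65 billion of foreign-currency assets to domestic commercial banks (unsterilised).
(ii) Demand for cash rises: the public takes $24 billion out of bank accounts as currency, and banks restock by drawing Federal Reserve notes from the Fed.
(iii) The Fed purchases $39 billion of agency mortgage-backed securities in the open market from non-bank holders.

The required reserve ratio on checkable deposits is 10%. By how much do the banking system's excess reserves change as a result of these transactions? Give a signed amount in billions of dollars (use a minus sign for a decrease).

-$51.5 billion

FX sale $65 billion: reserves −$65B, deposits 0.
Currency withdrawal $24 billion: reserves −$24B, deposits −$24B.
Asset purchase (from non-banks) $39 billion: reserves +$39B, deposits +$39B.
Totals: Δreserves = −$50B, Δdeposits = +$15B.
Δrequired reserves = 10% × +$15B = +$1.5B.
Δexcess reserves = Δreserves − Δrequired = −$50B − (+$1.5B) = -$51.5 billion.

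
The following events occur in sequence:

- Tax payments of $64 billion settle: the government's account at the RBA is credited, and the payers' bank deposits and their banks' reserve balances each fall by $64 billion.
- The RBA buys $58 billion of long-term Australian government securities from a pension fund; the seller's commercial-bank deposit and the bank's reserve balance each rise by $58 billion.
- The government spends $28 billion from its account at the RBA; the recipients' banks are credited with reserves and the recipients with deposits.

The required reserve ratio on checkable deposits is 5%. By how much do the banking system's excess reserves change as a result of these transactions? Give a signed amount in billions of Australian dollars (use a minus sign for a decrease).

+$20.9 billion

Government account inflow $64 billion: reserves −$64B, deposits −$64B.
Asset purchase (from non-banks) $58 billion: reserves +$58B, deposits +$58B.
Government spending $28 billion: reserves +$28B, deposits +$28B.
Totals: Δreserves = +$22B, Δdeposits = +$22B.
Δrequired reserves = 5% × +$22B = +$1.1B.
Δexcess reserves = Δreserves − Δrequired = +$22B − (+$1.1B) = +$20.9 billion.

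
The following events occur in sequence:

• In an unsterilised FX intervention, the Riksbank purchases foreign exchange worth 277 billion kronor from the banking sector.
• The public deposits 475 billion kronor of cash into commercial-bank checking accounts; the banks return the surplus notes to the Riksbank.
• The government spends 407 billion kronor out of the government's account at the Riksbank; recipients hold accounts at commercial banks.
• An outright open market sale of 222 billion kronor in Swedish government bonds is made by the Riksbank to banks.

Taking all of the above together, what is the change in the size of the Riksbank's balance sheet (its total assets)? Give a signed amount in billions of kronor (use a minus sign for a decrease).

Riksbank balance sheet:
  Assets:      Securities −222B, Foreign assets +277B
  Liabilities: Bank reserves +937B, Currency in circulation −475B, Government deposits −407B
Commercial banking system:
  Assets:      Reserves at CB +937B, Securities +222B, Foreign assets −277B
  Liabilities: Checkable deposits +882B
Change in total Riksbank assets = +55 billion.

+55 billion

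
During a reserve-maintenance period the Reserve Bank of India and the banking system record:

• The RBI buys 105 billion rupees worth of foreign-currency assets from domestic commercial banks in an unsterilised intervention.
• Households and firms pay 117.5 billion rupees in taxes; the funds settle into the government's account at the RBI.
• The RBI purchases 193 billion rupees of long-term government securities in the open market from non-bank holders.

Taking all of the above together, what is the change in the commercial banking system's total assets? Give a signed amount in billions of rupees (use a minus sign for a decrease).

FX purchase 105 billion rupees: just an asset swap on bank balance sheets → 0.
Government account inflow 117.5 billion rupees: bank balance sheets shrink → −117.5B.
Asset purchase (from non-banks) 193 billion rupees: bank balance sheets expand → +193B.
Net: 0 − 117.5 + 193 = +75.5 billion.

+75.5 billion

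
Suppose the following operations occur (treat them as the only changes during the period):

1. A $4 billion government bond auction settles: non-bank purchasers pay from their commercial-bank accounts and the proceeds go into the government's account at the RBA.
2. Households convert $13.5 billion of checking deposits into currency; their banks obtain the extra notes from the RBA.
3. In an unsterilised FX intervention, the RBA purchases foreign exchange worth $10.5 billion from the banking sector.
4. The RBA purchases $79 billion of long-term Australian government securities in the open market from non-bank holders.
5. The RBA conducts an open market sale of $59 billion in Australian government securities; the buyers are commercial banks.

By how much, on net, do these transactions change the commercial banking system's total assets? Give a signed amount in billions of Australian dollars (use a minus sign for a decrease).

Government account inflow $4 billion: bank balance sheets shrink → −$4B.
Currency withdrawal $13.5 billion: bank balance sheets shrink → −$13.5B.
FX purchase $10.5 billion: just an asset swap on bank balance sheets → 0.
Asset purchase (from non-banks) $79 billion: bank balance sheets expand → +$79B.
OMO sale (to banks) $59 billion: just an asset swap on bank balance sheets → 0.
Net: −4 − 13.5 + 0 + 79 + 0 = +$61.5 billion.

+$61.5 billion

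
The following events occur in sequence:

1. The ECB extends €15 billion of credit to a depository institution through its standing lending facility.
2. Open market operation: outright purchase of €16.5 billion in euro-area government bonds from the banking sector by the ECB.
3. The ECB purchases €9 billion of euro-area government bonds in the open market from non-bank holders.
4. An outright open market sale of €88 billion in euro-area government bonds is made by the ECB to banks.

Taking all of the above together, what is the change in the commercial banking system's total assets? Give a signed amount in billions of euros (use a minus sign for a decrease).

ECB balance sheet:
  Assets:      Securities −€62.5B, Loans to banks +€15B
  Liabilities: Bank reserves −€47.5B
Commercial banking system:
  Assets:      Reserves at CB −€47.5B, Securities +€71.5B
  Liabilities: Checkable deposits +€9B, Borrowings from CB +€15B
Change in total bank assets = +€24 billion.

+€24 billion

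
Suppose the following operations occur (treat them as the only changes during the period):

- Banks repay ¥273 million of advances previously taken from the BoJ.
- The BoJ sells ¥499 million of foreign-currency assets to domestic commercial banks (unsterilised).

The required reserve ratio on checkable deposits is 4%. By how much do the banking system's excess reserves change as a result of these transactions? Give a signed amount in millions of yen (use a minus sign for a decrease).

Discount-window repayment ¥273 million: reserves −¥273M, deposits 0.
FX sale ¥499 million: reserves −¥499M, deposits 0.
Totals: Δreserves = −¥772M, Δdeposits = 0.
Δrequired reserves = 4% × 0 = 0.
Δexcess reserves = Δreserves − Δrequired = −¥772M − (0) = -¥772 million.

-¥772 million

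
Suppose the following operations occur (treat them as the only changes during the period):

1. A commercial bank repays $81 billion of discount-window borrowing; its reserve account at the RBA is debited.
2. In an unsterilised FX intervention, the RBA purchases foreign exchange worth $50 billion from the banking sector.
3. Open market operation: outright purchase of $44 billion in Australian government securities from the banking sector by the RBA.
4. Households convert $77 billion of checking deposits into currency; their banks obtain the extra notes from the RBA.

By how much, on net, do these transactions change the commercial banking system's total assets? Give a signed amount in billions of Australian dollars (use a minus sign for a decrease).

RBA balance sheet:
  Assets:      Securities +$44B, Loans to banks −$81B, Foreign assets +$50B
  Liabilities: Bank reserves −$64B, Currency in circulation +$77B
Commercial banking system:
  Assets:      Reserves at CB −$64B, Securities −$44B, Foreign assets −$50B
  Liabilities: Checkable deposits −$77B, Borrowings from CB −$81B
Change in total bank assets = -$158 billion.

-$158 billion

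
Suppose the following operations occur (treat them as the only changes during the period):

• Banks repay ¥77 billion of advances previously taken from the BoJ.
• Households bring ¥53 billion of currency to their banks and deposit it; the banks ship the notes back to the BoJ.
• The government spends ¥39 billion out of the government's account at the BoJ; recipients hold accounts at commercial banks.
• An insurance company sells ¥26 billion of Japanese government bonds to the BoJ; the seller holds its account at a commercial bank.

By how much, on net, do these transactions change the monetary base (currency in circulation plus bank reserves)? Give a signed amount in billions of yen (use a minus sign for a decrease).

-¥12 billion

Discount-window repayment ¥77 billion: BoJ balance sheet contracts → −¥77B.
Currency deposit ¥53 billion: just a shift between currency and reserves — both are base money → 0.
Government spending ¥39 billion: a non-base liability converts back to reserves → +¥39B.
Asset purchase (from non-banks) ¥26 billion: BoJ balance sheet expands → +¥26B.
Net: −77 + 0 + 39 + 26 = -¥12 billion.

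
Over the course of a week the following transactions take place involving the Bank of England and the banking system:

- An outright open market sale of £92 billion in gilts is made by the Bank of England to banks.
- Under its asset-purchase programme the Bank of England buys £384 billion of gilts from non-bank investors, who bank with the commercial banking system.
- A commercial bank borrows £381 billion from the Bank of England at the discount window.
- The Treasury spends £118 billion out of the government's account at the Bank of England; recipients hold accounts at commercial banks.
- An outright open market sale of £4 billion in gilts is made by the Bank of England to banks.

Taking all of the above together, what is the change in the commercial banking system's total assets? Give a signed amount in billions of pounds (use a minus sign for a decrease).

OMO sale (to banks) £92 billion: just an asset swap on bank balance sheets → 0.
Asset purchase (from non-banks) £384 billion: bank balance sheets expand → +£384B.
Discount-window loan £381 billion: bank balance sheets expand → +£381B.
Government spending £118 billion: bank balance sheets expand → +£118B.
OMO sale (to banks) £4 billion: just an asset swap on bank balance sheets → 0.
Net: 0 + 384 + 381 + 118 + 0 = +£883 billion.

+£883 billion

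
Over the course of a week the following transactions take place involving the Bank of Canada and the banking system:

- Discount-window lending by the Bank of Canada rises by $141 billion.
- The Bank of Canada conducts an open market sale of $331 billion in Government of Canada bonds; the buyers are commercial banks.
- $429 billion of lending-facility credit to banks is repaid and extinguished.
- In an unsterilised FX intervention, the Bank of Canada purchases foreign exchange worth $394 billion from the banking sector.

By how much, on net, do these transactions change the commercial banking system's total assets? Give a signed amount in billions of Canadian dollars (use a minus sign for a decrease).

-$288 billion

Bank of Canada balance sheet:
  Assets:      Securities −$331B, Loans to banks −$288B, Foreign assets +$394B
  Liabilities: Bank reserves −$225B
Commercial banking system:
  Assets:      Reserves at CB −$225B, Securities +$331B, Foreign assets −$394B
  Liabilities: Borrowings from CB −$288B
Change in total bank assets = -$288 billion.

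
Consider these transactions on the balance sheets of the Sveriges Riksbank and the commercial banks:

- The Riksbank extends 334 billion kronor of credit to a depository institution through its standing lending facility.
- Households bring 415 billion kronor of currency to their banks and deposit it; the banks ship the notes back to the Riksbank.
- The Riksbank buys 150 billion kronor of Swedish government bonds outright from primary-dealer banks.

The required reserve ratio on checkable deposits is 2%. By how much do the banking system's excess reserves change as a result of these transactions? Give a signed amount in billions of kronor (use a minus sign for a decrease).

Discount-window loan 334 billion kronor: reserves +334B, deposits 0.
Currency deposit 415 billion kronor: reserves +415B, deposits +415B.
OMO purchase (from banks) 150 billion kronor: reserves +150B, deposits 0.
Totals: Δreserves = +899B, Δdeposits = +415B.
Δrequired reserves = 2% × +415B = +8.3B.
Δexcess reserves = Δreserves − Δrequired = +899B − (+8.3B) = +890.7 billion.

+890.7 billion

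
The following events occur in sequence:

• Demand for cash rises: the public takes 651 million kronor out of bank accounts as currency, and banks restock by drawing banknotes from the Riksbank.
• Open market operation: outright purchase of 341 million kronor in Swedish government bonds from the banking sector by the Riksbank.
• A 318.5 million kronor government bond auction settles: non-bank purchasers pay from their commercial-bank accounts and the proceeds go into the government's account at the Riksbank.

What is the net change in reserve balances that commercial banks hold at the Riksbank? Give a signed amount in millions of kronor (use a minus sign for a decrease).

Riksbank balance sheet:
  Assets:      Securities +341M
  Liabilities: Bank reserves −628.5M, Currency in circulation +651M, Government deposits +318.5M
So the change in reserve balances that commercial banks hold at the Riksbank is -628.5 million.

-628.5 million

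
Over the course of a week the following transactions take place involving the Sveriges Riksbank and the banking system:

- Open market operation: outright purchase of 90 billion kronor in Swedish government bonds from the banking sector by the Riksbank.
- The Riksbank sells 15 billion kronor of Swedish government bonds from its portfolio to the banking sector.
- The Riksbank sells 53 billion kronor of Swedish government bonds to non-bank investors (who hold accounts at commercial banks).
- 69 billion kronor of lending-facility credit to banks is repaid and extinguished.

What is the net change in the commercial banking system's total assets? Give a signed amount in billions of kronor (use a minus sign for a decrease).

-122 billion

OMO purchase (from banks) 90 billion kronor: just an asset swap on bank balance sheets → 0.
OMO sale (to banks) 15 billion kronor: just an asset swap on bank balance sheets → 0.
Asset sale (to non-banks) 53 billion kronor: bank balance sheets shrink → −53B.
Discount-window repayment 69 billion kronor: bank balance sheets shrink → −69B.
Net: 0 + 0 − 53 − 69 = -122 billion.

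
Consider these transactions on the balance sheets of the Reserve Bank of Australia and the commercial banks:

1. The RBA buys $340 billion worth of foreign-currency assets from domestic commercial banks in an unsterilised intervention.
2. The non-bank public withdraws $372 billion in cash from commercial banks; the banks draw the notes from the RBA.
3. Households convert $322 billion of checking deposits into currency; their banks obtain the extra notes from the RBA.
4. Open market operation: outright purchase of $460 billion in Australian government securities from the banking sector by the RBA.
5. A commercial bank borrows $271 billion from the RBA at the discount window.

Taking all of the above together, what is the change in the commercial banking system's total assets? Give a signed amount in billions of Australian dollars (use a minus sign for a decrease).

FX purchase $340 billion: just an asset swap on bank balance sheets → 0.
Currency withdrawal $372 billion: bank balance sheets shrink → −$372B.
Currency withdrawal $322 billion: bank balance sheets shrink → −$322B.
OMO purchase (from banks) $460 billion: just an asset swap on bank balance sheets → 0.
Discount-window loan $271 billion: bank balance sheets expand → +$271B.
Net: 0 − 372 − 322 + 0 + 271 = -$423 billion.

-$423 billion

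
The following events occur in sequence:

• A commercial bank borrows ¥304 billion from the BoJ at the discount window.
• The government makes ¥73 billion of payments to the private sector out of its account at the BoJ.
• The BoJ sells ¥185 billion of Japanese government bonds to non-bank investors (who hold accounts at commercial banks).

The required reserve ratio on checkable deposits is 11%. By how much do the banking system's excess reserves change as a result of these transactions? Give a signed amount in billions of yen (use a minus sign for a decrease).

+¥204.32 billion

Discount-window loan ¥304 billion: reserves +¥304B, deposits 0.
Government spending ¥73 billion: reserves +¥73B, deposits +¥73B.
Asset sale (to non-banks) ¥185 billion: reserves −¥185B, deposits −¥185B.
Totals: Δreserves = +¥192B, Δdeposits = −¥112B.
Δrequired reserves = 11% × −¥112B = −¥12.32B.
Δexcess reserves = Δreserves − Δrequired = +¥192B − (−¥12.32B) = +¥204.32 billion.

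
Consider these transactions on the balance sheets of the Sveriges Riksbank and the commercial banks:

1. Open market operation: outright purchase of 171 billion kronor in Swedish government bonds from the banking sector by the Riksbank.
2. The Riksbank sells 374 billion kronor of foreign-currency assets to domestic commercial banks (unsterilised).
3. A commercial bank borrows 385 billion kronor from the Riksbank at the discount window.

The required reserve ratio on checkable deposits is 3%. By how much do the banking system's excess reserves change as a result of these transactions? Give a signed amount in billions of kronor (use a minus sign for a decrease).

OMO purchase (from banks) 171 billion kronor: reserves +171B, deposits 0.
FX sale 374 billion kronor: reserves −374B, deposits 0.
Discount-window loan 385 billion kronor: reserves +385B, deposits 0.
Totals: Δreserves = +182B, Δdeposits = 0.
Δrequired reserves = 3% × 0 = 0.
Δexcess reserves = Δreserves − Δrequired = +182B − (0) = +182 billion.

+182 billion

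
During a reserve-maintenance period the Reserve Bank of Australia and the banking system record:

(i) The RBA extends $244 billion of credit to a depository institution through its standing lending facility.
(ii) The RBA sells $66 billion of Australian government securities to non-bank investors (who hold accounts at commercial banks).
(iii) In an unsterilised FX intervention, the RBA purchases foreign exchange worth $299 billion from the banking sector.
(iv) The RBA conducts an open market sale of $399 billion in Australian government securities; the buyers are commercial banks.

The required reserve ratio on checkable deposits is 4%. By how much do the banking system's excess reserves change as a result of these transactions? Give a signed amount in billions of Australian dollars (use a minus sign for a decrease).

+$80.64 billion

Discount-window loan $244 billion: reserves +$244B, deposits 0.
Asset sale (to non-banks) $66 billion: reserves −$66B, deposits −$66B.
FX purchase $299 billion: reserves +$299B, deposits 0.
OMO sale (to banks) $399 billion: reserves −$399B, deposits 0.
Totals: Δreserves = +$78B, Δdeposits = −$66B.
Δrequired reserves = 4% × −$66B = −$2.64B.
Δexcess reserves = Δreserves − Δrequired = +$78B − (−$2.64B) = +$80.64 billion.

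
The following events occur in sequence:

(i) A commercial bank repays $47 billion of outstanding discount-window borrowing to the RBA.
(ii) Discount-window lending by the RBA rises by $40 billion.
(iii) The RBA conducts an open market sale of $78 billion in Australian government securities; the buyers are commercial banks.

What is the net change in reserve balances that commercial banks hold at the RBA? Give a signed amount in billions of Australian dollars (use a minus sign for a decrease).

-$85 billion

RBA balance sheet:
  Assets:      Securities −$78B, Loans to banks −$7B
  Liabilities: Bank reserves −$85B
So the change in reserve balances that commercial banks hold at the RBA is -$85 billion.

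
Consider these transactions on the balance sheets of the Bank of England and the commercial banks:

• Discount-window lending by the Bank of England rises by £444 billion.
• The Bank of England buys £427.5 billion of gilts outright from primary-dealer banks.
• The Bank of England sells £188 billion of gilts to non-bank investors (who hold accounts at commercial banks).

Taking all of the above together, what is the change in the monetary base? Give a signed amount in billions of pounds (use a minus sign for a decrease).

Discount-window loan £444 billion: Bank of England balance sheet expands → +£444B.
OMO purchase (from banks) £427.5 billion: Bank of England balance sheet expands → +£427.5B.
Asset sale (to non-banks) £188 billion: Bank of England balance sheet contracts → −£188B.
Net: 444 + 427.5 − 188 = +£683.5 billion.

+£683.5 billion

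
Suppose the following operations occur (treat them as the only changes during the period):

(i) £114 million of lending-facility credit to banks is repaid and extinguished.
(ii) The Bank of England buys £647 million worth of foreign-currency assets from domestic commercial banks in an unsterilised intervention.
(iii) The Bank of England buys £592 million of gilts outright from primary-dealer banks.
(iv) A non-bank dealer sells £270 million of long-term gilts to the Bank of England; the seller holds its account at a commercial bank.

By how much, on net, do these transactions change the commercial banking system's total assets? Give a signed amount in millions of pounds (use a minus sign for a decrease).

+£156 million

Bank of England balance sheet:
  Assets:      Securities +£862M, Loans to banks −£114M, Foreign assets +£647M
  Liabilities: Bank reserves +£1395M
Commercial banking system:
  Assets:      Reserves at CB +£1395M, Securities −£592M, Foreign assets −£647M
  Liabilities: Checkable deposits +£270M, Borrowings from CB −£114M
Change in total bank assets = +£156 million.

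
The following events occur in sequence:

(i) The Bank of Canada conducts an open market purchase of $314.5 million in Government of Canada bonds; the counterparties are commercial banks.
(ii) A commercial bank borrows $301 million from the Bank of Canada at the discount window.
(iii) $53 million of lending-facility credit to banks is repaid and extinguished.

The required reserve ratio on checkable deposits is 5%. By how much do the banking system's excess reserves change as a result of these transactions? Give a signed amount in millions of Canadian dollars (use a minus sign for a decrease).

+$562.5 million

OMO purchase (from banks) $314.5 million: reserves +$314.5M, deposits 0.
Discount-window loan $301 million: reserves +$301M, deposits 0.
Discount-window repayment $53 million: reserves −$53M, deposits 0.
Totals: Δreserves = +$562.5M, Δdeposits = 0.
Δrequired reserves = 5% × 0 = 0.
Δexcess reserves = Δreserves − Δrequired = +$562.5M − (0) = +$562.5 million.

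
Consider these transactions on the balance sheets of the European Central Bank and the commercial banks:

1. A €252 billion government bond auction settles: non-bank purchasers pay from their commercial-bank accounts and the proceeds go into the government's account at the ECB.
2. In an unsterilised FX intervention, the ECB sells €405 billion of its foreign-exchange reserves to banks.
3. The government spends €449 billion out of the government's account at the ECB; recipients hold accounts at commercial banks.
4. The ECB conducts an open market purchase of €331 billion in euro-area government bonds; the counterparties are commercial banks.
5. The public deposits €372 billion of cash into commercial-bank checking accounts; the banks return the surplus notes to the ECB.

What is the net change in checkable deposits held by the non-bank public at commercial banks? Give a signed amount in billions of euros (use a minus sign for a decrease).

+€569 billion

ECB balance sheet:
  Assets:      Securities +€331B, Foreign assets −€405B
  Liabilities: Bank reserves +€495B, Currency in circulation −€372B, Government deposits −€197B
Commercial banking system:
  Assets:      Reserves at CB +€495B, Securities −€331B, Foreign assets +€405B
  Liabilities: Checkable deposits +€569B
So the change in checkable deposits held by the non-bank public at commercial banks is +€569 billion.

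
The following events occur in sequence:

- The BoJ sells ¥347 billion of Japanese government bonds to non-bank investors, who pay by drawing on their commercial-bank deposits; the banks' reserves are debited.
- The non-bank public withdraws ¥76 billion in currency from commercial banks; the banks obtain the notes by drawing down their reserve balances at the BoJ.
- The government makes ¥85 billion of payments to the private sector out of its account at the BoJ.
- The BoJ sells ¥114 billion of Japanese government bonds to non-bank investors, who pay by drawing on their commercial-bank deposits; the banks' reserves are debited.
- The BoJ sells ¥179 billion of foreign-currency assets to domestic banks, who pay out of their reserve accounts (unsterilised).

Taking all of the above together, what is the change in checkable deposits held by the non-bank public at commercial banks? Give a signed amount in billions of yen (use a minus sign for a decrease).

Asset sale (to non-banks) ¥347 billion: non-bank counterparties' bank balances fall → −¥347B.
Currency withdrawal ¥76 billion: non-bank counterparties' bank balances fall → −¥76B.
Government spending ¥85 billion: non-bank counterparties' bank balances rise → +¥85B.
Asset sale (to non-banks) ¥114 billion: non-bank counterparties' bank balances fall → −¥114B.
FX sale ¥179 billion: the counterparty is a bank, so public deposits are unchanged → 0.
Net: −347 − 76 + 85 − 114 + 0 = -¥452 billion.

-¥452 billion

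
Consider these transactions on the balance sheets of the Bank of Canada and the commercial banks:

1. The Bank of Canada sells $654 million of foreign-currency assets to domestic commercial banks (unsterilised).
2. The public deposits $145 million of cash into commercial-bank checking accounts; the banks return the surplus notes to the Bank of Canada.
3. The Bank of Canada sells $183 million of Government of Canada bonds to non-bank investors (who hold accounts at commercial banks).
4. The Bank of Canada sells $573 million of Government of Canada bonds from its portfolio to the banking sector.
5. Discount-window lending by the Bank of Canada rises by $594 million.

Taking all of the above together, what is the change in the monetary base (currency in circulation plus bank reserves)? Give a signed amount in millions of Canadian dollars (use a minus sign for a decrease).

Bank of Canada balance sheet:
  Assets:      Securities −$756M, Loans to banks +$594M, Foreign assets −$654M
  Liabilities: Bank reserves −$671M, Currency in circulation −$145M
Commercial banking system:
  Assets:      Reserves at CB −$671M, Securities +$573M, Foreign assets +$654M
  Liabilities: Checkable deposits −$38M, Borrowings from CB +$594M
Monetary base = currency + reserves: −$145M + (−$671M) = -$816 million.

-$816 million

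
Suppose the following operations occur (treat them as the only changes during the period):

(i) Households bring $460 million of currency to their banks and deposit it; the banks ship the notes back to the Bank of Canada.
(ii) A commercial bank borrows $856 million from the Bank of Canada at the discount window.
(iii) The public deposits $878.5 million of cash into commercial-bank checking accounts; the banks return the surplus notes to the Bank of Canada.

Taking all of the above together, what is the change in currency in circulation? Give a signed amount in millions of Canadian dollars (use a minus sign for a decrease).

-$1338.5 million

Bank of Canada balance sheet:
  Assets:      Loans to banks +$856M
  Liabilities: Bank reserves +$2194.5M, Currency in circulation −$1338.5M
Commercial banking system:
  Assets:      Reserves at CB +$2194.5M
  Liabilities: Checkable deposits +$1338.5M, Borrowings from CB +$856M
So the change in currency in circulation is -$1338.5 million.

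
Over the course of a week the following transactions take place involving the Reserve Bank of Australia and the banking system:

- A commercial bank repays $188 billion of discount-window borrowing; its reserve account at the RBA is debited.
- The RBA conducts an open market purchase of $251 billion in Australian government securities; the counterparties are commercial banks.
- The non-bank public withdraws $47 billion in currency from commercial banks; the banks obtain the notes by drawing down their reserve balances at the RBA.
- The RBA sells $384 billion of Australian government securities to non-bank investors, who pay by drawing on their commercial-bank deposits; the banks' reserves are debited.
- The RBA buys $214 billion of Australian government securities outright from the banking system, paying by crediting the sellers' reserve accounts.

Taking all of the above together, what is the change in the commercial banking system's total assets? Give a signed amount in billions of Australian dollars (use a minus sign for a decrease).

RBA balance sheet:
  Assets:      Securities +$81B, Loans to banks −$188B
  Liabilities: Bank reserves −$154B, Currency in circulation +$47B
Commercial banking system:
  Assets:      Reserves at CB −$154B, Securities −$465B
  Liabilities: Checkable deposits −$431B, Borrowings from CB −$188B
Change in total bank assets = -$619 billion.

-$619 billion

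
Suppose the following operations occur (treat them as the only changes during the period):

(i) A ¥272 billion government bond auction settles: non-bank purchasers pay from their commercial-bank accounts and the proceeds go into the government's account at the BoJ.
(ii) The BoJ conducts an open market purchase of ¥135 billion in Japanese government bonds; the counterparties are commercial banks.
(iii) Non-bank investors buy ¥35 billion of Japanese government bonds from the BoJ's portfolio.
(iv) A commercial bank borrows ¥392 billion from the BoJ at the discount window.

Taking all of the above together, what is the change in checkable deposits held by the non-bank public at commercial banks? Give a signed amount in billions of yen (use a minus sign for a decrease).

-¥307 billion

Government account inflow ¥272 billion: non-bank counterparties' bank balances fall → −¥272B.
OMO purchase (from banks) ¥135 billion: the counterparty is a bank, so public deposits are unchanged → 0.
Asset sale (to non-banks) ¥35 billion: non-bank counterparties' bank balances fall → −¥35B.
Discount-window loan ¥392 billion: the counterparty is a bank, so public deposits are unchanged → 0.
Net: −272 + 0 − 35 + 0 = -¥307 billion.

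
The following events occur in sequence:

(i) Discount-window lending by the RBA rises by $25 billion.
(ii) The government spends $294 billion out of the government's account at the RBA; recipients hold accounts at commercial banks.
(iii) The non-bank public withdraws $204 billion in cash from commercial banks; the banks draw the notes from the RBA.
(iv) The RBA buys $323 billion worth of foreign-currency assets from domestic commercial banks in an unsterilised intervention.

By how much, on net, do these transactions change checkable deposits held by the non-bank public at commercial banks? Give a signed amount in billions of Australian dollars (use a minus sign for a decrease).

RBA balance sheet:
  Assets:      Loans to banks +$25B, Foreign assets +$323B
  Liabilities: Bank reserves +$438B, Currency in circulation +$204B, Government deposits −$294B
Commercial banking system:
  Assets:      Reserves at CB +$438B, Foreign assets −$323B
  Liabilities: Checkable deposits +$90B, Borrowings from CB +$25B
So the change in checkable deposits held by the non-bank public at commercial banks is +$90 billion.

+$90 billion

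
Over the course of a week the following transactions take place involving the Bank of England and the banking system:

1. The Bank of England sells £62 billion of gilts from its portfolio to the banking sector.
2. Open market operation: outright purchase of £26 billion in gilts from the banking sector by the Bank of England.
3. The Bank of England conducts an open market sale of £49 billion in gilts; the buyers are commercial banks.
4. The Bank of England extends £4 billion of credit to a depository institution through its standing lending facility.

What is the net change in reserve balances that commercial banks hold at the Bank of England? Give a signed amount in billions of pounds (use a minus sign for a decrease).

-£81 billion

Bank of England balance sheet:
  Assets:      Securities −£85B, Loans to banks +£4B
  Liabilities: Bank reserves −£81B
So the change in reserve balances that commercial banks hold at the Bank of England is -£81 billion.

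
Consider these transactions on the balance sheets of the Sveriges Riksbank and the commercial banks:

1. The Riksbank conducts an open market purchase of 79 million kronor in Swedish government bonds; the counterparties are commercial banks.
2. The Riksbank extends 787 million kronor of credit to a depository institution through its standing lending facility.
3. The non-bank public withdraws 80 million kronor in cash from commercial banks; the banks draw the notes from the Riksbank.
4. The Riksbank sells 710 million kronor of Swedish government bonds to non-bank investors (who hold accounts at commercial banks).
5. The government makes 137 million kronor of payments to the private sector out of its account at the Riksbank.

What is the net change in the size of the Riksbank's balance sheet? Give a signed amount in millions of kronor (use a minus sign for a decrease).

OMO purchase (from banks) 79 million kronor: a Riksbank asset is acquired → +79M.
Discount-window loan 787 million kronor: a Riksbank asset is acquired → +787M.
Currency withdrawal 80 million kronor: only the composition of liabilities changes → 0.
Asset sale (to non-banks) 710 million kronor: a Riksbank asset is shed → −710M.
Government spending 137 million kronor: only the composition of liabilities changes → 0.
Net: 79 + 787 + 0 − 710 + 0 = +156 million.

+156 million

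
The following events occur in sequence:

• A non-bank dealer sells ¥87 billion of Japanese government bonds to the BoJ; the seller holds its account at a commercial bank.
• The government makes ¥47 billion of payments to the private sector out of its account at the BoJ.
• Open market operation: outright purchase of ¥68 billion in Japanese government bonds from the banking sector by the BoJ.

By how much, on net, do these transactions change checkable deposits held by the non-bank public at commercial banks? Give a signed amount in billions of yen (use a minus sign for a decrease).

+¥134 billion

BoJ balance sheet:
  Assets:      Securities +¥155B
  Liabilities: Bank reserves +¥202B, Government deposits −¥47B
Commercial banking system:
  Assets:      Reserves at CB +¥202B, Securities −¥68B
  Liabilities: Checkable deposits +¥134B
So the change in checkable deposits held by the non-bank public at commercial banks is +¥134 billion.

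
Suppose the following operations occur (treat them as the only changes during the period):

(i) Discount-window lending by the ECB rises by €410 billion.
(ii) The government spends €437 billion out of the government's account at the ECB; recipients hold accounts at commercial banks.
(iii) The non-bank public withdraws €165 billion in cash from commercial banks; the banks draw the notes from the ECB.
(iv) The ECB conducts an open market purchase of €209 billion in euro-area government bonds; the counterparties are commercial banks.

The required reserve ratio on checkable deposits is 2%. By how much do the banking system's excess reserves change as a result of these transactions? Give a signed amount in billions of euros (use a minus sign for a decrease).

+€885.56 billion

Discount-window loan €410 billion: reserves +€410B, deposits 0.
Government spending €437 billion: reserves +€437B, deposits +€437B.
Currency withdrawal €165 billion: reserves −€165B, deposits −€165B.
OMO purchase (from banks) €209 billion: reserves +€209B, deposits 0.
Totals: Δreserves = +€891B, Δdeposits = +€272B.
Δrequired reserves = 2% × +€272B = +€5.44B.
Δexcess reserves = Δreserves − Δrequired = +€891B − (+€5.44B) = +€885.56 billion.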